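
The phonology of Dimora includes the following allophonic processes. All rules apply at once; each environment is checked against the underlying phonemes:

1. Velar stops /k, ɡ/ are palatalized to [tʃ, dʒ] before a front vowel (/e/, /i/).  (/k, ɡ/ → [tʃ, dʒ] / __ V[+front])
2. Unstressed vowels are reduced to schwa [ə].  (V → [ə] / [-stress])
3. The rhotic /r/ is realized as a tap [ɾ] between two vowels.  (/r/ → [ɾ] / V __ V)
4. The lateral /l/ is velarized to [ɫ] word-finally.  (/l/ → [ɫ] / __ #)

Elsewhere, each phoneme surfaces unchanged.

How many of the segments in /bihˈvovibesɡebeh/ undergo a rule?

Segments that undergo a rule: /i/ → [ə] (rule 2); /i/ → [ə] (rule 2); /e/ → [ə] (rule 2); /ɡ/ → [dʒ] (rule 1); /e/ → [ə] (rule 2); /e/ → [ə] (rule 2).
All other segments surface unchanged.

6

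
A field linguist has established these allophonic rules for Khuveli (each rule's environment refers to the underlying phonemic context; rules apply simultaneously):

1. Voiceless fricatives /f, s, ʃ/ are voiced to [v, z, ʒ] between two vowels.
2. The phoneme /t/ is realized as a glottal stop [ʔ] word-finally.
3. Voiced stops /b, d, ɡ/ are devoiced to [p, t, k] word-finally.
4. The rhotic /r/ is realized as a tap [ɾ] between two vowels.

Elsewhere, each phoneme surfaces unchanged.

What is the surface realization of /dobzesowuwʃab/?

[dobzezowuwʃap]

/d/ — word-initial; rule 3 does not apply here → [d].
/b/ — between /o/ and /z/; rule 3 does not apply here → [b].
/s/ (between /e/ and /o/) occurs between two vowels → [z] by rule 1.
/ʃ/ — between /w/ and /a/; rule 1 does not apply here → [ʃ].
Rule 3 applies to /b/ (word-final: word-finally) → [p].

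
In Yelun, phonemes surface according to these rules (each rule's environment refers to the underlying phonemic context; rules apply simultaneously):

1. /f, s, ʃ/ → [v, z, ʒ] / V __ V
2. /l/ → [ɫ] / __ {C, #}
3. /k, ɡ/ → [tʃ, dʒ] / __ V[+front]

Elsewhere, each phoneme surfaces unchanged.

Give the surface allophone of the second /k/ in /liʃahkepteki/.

[tʃ]

Rule 3 applies to /k/ (between /e/ and /i/: before a front vowel) → [tʃ].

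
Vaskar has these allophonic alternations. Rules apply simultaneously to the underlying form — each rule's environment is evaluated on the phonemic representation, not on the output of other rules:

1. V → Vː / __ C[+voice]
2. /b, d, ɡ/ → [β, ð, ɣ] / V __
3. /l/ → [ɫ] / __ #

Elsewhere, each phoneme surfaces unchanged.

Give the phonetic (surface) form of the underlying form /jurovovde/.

/j/ (word-initial): no rule targets it → [j].
/u/ — between /j/ and /r/, before a voiced consonant — surfaces as [uː] (rule 1).
/r/ stays [r].
/o/ — between /r/ and /v/, before a voiced consonant — surfaces as [oː] (rule 1).
/v/ stays [v].
/o/ (between /v/ and /v/) occurs before a voiced consonant → [oː] by rule 1.
/v/ (between /o/ and /d/): no rule targets it → [v].
/d/ — between /v/ and /e/; rule 2 does not apply here → [d].
/e/ — word-final; rule 1 does not apply here → [e].

[juːroːvoːvde]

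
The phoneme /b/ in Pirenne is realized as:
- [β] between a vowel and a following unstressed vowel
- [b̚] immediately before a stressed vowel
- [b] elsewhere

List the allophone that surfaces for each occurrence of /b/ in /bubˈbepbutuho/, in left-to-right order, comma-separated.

[b], [b], [b̚], [b]

Occurrence 1 (position 1): no conditioning environment matches → elsewhere allophone [b].
Occurrence 2 (position 3): no conditioning environment matches → elsewhere allophone [b].
Occurrence 3 (position 4): immediately before a stressed vowel → [b̚].
Occurrence 4 (position 7): no conditioning environment matches → elsewhere allophone [b].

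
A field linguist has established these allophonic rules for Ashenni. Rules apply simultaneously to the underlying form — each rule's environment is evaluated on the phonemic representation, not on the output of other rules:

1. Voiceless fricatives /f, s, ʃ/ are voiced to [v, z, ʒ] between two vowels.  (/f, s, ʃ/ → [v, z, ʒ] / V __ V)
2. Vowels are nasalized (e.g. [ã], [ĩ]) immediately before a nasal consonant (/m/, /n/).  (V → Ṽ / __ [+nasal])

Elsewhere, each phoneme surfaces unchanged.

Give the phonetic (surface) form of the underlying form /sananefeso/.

/s/ — word-initial; rule 1 does not apply here → [s].
/a/ — between /s/ and /n/, before a nasal consonant — surfaces as [ã] (rule 2).
/a/ (between /n/ and /n/): before a nasal consonant, so rule 2 applies → [ã].
/e/ (between /n/ and /f/) fails the environment for rule 2, so it stays [e].
/f/ (between /e/ and /e/): between two vowels, so rule 1 applies → [v].
/e/ — between /f/ and /s/; rule 2 does not apply here → [e].
/s/ — between /e/ and /o/, between two vowels — surfaces as [z] (rule 1).
/o/ — word-final; rule 2 does not apply here → [o].

[sãnãnevezo]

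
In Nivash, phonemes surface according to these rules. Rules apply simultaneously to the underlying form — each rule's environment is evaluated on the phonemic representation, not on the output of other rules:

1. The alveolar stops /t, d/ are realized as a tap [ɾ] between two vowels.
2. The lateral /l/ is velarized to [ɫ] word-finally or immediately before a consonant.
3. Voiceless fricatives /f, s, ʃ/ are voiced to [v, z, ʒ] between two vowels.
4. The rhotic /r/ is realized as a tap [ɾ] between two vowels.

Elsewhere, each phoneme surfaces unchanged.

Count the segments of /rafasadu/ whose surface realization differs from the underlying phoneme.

Segments that undergo a rule: /f/ → [v] (rule 3); /s/ → [z] (rule 3); /d/ → [ɾ] (rule 1).
All other segments surface unchanged.

3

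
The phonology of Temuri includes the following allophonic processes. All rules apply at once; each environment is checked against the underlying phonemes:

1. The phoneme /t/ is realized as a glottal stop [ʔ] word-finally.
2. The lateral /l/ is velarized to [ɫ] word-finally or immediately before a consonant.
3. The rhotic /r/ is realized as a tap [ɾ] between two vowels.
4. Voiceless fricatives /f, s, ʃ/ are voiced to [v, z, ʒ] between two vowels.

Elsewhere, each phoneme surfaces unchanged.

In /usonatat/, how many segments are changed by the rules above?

2

Segments that undergo a rule: /s/ → [z] (rule 4); /t/ → [ʔ] (rule 1).
All other segments surface unchanged.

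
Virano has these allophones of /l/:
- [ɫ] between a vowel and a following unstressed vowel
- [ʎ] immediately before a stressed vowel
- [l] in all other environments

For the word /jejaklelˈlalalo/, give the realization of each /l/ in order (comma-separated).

[l], [l], [ʎ], [ɫ], [ɫ]

Occurrence 1 (position 6): no conditioning environment matches → elsewhere allophone [l].
Occurrence 2 (position 8): no conditioning environment matches → elsewhere allophone [l].
Occurrence 3 (position 9): immediately before a stressed vowel → [ʎ].
Occurrence 4 (position 11): between a vowel and a following unstressed vowel → [ɫ].
Occurrence 5 (position 13): between a vowel and a following unstressed vowel → [ɫ].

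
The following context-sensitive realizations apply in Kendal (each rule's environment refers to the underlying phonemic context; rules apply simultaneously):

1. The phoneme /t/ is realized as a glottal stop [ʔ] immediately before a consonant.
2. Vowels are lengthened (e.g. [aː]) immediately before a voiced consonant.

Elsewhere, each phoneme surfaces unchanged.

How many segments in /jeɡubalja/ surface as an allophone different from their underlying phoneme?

Segments that undergo a rule: /e/ → [eː] (rule 2); /u/ → [uː] (rule 2); /a/ → [aː] (rule 2).
All other segments surface unchanged.

3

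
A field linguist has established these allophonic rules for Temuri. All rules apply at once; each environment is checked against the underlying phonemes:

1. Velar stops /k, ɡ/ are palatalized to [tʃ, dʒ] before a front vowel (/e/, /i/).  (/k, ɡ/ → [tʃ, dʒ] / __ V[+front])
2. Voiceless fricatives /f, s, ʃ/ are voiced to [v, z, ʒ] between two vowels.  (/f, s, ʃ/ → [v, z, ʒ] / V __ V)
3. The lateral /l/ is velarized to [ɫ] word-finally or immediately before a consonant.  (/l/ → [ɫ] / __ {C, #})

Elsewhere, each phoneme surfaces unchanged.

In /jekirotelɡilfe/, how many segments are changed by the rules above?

Segments that undergo a rule: /k/ → [tʃ] (rule 1); /l/ → [ɫ] (rule 3); /ɡ/ → [dʒ] (rule 1); /l/ → [ɫ] (rule 3).
All other segments surface unchanged.

4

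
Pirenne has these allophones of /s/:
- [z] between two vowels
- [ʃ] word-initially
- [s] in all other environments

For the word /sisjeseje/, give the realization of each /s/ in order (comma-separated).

Occurrence 1 (position 1): word-initially → [ʃ].
Occurrence 2 (position 3): no conditioning environment matches → elsewhere allophone [s].
Occurrence 3 (position 6): between two vowels → [z].

[ʃ], [s], [z]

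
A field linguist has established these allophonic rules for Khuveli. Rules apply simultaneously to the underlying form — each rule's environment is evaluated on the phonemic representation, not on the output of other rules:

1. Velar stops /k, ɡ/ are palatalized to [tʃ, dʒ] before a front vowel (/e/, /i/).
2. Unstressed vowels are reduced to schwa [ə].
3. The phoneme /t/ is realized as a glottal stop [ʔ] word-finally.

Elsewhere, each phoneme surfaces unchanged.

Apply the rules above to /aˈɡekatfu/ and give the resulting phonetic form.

/a/ meets the environment for rule 2 (in an unstressed syllable) → [ə].
Rule 1 applies to /ɡ/ (between /a/ and /e/: before a front vowel) → [dʒ].
/e/ — between /ɡ/ and /k/; rule 2 does not apply here → [e].
/k/ (between /e/ and /a/) is in the target of rule 1 but the environment (before a front vowel) is not met → [k].
Rule 2 applies to /a/ (between /k/ and /t/: in an unstressed syllable) → [ə].
/t/ (between /a/ and /f/): rule 3 targets it, but not word-finally → unchanged [t].
/f/ stays [f].
/u/ (word-final) occurs in an unstressed syllable → [ə] by rule 2.

[əˈdʒekətfə]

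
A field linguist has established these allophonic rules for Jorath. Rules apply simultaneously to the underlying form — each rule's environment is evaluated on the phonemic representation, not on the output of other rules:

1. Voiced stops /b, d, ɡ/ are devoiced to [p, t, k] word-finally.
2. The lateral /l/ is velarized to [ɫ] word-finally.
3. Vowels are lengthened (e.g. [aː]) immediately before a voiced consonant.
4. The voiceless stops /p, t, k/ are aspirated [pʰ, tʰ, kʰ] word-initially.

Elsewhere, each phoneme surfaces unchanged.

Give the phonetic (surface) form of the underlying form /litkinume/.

/l/ — word-initial; rule 2 does not apply here → [l].
/i/ (between /l/ and /t/) fails the environment for rule 3, so it stays [i].
/t/ — between /i/ and /k/; rule 4 does not apply here → [t].
/k/ (between /t/ and /i/) fails the environment for rule 4, so it stays [k].
Rule 3 applies to /i/ (between /k/ and /n/: before a voiced consonant) → [iː].
/u/ (between /n/ and /m/): before a voiced consonant, so rule 3 applies → [uː].
/e/ (word-final) fails the environment for rule 3, so it stays [e].

[litkiːnuːme]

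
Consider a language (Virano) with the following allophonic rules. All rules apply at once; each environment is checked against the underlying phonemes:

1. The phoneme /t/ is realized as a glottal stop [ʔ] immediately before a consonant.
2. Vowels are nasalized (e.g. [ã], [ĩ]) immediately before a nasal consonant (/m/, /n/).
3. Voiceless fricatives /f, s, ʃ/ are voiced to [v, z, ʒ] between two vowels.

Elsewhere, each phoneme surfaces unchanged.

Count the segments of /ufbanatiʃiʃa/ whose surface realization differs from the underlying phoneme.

Segments that undergo a rule: /a/ → [ã] (rule 2); /ʃ/ → [ʒ] (rule 3); /ʃ/ → [ʒ] (rule 3).
All other segments surface unchanged.

3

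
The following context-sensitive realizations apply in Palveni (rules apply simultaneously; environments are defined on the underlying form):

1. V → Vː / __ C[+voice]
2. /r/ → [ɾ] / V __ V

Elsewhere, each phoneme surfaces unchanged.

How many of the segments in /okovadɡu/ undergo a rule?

2

Segments that undergo a rule: /o/ → [oː] (rule 1); /a/ → [aː] (rule 1).
All other segments surface unchanged.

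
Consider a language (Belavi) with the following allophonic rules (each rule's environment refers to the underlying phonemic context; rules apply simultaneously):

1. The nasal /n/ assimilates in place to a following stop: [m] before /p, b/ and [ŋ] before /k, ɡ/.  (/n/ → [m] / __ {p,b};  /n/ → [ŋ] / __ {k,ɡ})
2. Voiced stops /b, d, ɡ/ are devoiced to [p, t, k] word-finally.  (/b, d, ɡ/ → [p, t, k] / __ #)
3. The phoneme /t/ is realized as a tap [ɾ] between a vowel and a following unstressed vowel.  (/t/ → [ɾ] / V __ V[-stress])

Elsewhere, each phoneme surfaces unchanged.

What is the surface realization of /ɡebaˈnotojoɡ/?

/ɡ/ — word-initial; rule 2 does not apply here → [ɡ].
/e/ — not in any rule's target class → [e].
/b/ (between /e/ and /a/) fails the environment for rule 2, so it stays [b].
/a/ (between /b/ and /n/): no rule targets it → [a].
/n/ (between /a/ and /o/) is in the target of rule 1 but the environment (before a labial or velar stop) is not met → [n].
/o/ stays [o].
Rule 3 applies to /t/ (between /o/ and /o/: between a vowel and a following unstressed vowel) → [ɾ].
/o/ stays [o].
/j/ stays [j].
/o/ — not in any rule's target class → [o].
/ɡ/ (word-final): word-finally, so rule 2 applies → [k].

[ɡebaˈnoɾojok]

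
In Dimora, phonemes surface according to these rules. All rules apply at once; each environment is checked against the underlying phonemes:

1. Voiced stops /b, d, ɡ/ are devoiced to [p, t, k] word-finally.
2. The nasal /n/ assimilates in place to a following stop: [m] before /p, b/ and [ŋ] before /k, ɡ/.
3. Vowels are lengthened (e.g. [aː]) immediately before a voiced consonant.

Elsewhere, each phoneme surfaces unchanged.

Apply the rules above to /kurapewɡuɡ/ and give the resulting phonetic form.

[kuːrapeːwɡuːk]

/k/ stays [k].
Rule 3 applies to /u/ (between /k/ and /r/: before a voiced consonant) → [uː].
/r/ — not in any rule's target class → [r].
/a/ — between /r/ and /p/; rule 3 does not apply here → [a].
/p/ stays [p].
/e/ — between /p/ and /w/, before a voiced consonant — surfaces as [eː] (rule 3).
/w/ — not in any rule's target class → [w].
/ɡ/ (between /w/ and /u/) is in the target of rule 1 but the environment (word-finally) is not met → [ɡ].
Rule 3 applies to /u/ (between /ɡ/ and /ɡ/: before a voiced consonant) → [uː].
/ɡ/ meets the environment for rule 1 (word-finally) → [k].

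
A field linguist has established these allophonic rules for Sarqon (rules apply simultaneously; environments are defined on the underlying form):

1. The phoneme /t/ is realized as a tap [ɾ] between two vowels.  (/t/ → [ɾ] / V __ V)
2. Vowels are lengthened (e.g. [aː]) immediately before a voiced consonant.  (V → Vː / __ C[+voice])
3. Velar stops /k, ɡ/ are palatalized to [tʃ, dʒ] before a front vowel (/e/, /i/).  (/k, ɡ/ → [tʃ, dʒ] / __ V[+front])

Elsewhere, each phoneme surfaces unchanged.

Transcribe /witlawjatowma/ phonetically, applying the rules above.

/i/ (between /w/ and /t/) is in the target of rule 2 but the environment (before a voiced consonant) is not met → [i].
/t/ (between /i/ and /l/) fails the environment for rule 1, so it stays [t].
Rule 2 applies to /a/ (between /l/ and /w/: before a voiced consonant) → [aː].
/a/ (between /j/ and /t/): rule 2 targets it, but not before a voiced consonant → unchanged [a].
/t/ (between /a/ and /o/): between two vowels, so rule 1 applies → [ɾ].
/o/ (between /t/ and /w/) occurs before a voiced consonant → [oː] by rule 2.
/a/ — word-final; rule 2 does not apply here → [a].

[witlaːwjaɾoːwma]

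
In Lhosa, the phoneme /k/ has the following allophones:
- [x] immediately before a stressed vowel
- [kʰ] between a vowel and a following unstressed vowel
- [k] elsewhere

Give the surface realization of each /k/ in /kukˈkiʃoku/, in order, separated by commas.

Occurrence 1 (position 1): no conditioning environment matches → elsewhere allophone [k].
Occurrence 2 (position 3): no conditioning environment matches → elsewhere allophone [k].
Occurrence 3 (position 4): immediately before a stressed vowel → [x].
Occurrence 4 (position 8): between a vowel and a following unstressed vowel → [kʰ].

[k], [k], [x], [kʰ]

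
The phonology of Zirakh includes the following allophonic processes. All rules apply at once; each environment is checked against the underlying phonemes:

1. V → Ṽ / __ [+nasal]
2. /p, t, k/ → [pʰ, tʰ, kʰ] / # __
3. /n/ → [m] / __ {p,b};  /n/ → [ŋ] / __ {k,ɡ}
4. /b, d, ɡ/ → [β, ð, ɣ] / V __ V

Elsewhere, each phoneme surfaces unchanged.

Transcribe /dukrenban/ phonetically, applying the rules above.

/d/ (word-initial): rule 4 targets it, but not between two vowels → unchanged [d].
/u/ (between /d/ and /k/) fails the environment for rule 1, so it stays [u].
/k/ (between /u/ and /r/) is in the target of rule 2 but the environment (word-initially) is not met → [k].
/r/ (between /k/ and /e/): no rule targets it → [r].
/e/ meets the environment for rule 1 (before a nasal consonant) → [ẽ].
/n/ (between /e/ and /b/): before a labial or velar stop, so rule 3 applies → [m].
/b/ (between /n/ and /a/) fails the environment for rule 4, so it stays [b].
/a/ (between /b/ and /n/) occurs before a nasal consonant → [ã] by rule 1.
/n/ (word-final) fails the environment for rule 3, so it stays [n].

[dukrẽmbãn]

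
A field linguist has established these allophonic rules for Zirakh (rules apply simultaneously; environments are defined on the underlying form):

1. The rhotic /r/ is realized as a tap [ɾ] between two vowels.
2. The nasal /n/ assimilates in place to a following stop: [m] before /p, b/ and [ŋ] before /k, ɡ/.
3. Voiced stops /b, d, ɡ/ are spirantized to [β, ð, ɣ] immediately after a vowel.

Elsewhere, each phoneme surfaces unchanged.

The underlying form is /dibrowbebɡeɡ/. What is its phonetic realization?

[diβrowbeβɡeɣ]

/d/ — word-initial; rule 3 does not apply here → [d].
/i/ (between /d/ and /b/): no rule targets it → [i].
/b/ (between /i/ and /r/): immediately after a vowel, so rule 3 applies → [β].
/r/ (between /b/ and /o/): rule 1 targets it, but not between two vowels → unchanged [r].
/o/ — not in any rule's target class → [o].
/w/ stays [w].
/b/ (between /w/ and /e/) fails the environment for rule 3, so it stays [b].
/e/ (between /b/ and /b/) is unaffected → [e].
/b/ (between /e/ and /ɡ/) occurs immediately after a vowel → [β] by rule 3.
/ɡ/ — between /b/ and /e/; rule 3 does not apply here → [ɡ].
/e/ stays [e].
/ɡ/ — word-final, immediately after a vowel — surfaces as [ɣ] (rule 3).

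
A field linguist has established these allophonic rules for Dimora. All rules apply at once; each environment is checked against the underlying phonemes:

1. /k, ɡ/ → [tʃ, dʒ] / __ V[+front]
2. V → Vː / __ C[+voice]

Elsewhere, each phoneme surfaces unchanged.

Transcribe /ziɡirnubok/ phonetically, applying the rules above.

[ziːdʒiːrnuːbok]

/z/ — not in any rule's target class → [z].
Rule 2 applies to /i/ (between /z/ and /ɡ/: before a voiced consonant) → [iː].
/ɡ/ (between /i/ and /i/) occurs before a front vowel → [dʒ] by rule 1.
Rule 2 applies to /i/ (between /ɡ/ and /r/: before a voiced consonant) → [iː].
/r/ (between /i/ and /n/) is unaffected → [r].
/n/ (between /r/ and /u/) is unaffected → [n].
/u/ meets the environment for rule 2 (before a voiced consonant) → [uː].
/b/ (between /u/ and /o/): no rule targets it → [b].
/o/ — between /b/ and /k/; rule 2 does not apply here → [o].
/k/ (word-final) fails the environment for rule 1, so it stays [k].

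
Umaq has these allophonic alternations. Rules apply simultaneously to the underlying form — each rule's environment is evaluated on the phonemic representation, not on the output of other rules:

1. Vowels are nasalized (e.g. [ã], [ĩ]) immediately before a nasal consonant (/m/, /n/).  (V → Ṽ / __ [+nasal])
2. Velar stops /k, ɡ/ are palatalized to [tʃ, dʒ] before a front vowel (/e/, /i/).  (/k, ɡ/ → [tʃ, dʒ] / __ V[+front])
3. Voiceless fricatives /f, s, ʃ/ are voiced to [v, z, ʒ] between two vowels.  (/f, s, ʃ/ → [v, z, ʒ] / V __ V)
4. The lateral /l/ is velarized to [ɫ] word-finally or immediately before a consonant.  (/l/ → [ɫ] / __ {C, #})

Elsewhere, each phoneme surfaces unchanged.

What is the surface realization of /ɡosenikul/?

/ɡ/ (word-initial) is in the target of rule 2 but the environment (before a front vowel) is not met → [ɡ].
/o/ — between /ɡ/ and /s/; rule 1 does not apply here → [o].
Rule 3 applies to /s/ (between /o/ and /e/: between two vowels) → [z].
/e/ — between /s/ and /n/, before a nasal consonant — surfaces as [ẽ] (rule 1).
/i/ (between /n/ and /k/): rule 1 targets it, but not before a nasal consonant → unchanged [i].
/k/ — between /i/ and /u/; rule 2 does not apply here → [k].
/u/ (between /k/ and /l/): rule 1 targets it, but not before a nasal consonant → unchanged [u].
/l/ (word-final): word-finally or immediately before a consonant, so rule 4 applies → [ɫ].

[ɡozẽnikuɫ]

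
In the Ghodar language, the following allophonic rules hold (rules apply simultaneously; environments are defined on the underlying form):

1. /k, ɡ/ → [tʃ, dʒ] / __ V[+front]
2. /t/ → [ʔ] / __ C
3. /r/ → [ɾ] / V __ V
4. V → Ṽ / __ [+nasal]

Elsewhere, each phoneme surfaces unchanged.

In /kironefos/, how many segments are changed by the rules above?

Segments that undergo a rule: /k/ → [tʃ] (rule 1); /r/ → [ɾ] (rule 3); /o/ → [õ] (rule 4).
All other segments surface unchanged.

3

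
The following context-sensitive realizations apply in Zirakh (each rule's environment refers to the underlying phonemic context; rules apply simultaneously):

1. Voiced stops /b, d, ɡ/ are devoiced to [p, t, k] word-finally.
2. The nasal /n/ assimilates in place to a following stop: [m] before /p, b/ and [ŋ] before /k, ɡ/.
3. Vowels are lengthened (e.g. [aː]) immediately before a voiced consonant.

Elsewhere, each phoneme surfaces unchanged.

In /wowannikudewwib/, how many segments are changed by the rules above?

6

Segments that undergo a rule: /o/ → [oː] (rule 3); /a/ → [aː] (rule 3); /u/ → [uː] (rule 3); /e/ → [eː] (rule 3); /i/ → [iː] (rule 3); /b/ → [p] (rule 1).
All other segments surface unchanged.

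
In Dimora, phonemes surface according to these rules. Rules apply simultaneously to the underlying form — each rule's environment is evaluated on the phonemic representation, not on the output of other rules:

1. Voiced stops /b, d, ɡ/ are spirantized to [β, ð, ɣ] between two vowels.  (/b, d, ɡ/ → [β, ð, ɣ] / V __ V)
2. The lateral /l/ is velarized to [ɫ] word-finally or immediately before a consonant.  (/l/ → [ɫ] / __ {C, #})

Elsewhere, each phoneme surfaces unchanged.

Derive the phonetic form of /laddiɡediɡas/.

[laddiɣeðiɣas]

/l/ (word-initial): rule 2 targets it, but not word-finally or immediately before a consonant → unchanged [l].
/a/ stays [a].
/d/ (between /a/ and /d/) fails the environment for rule 1, so it stays [d].
/d/ (between /d/ and /i/) is in the target of rule 1 but the environment (between two vowels) is not met → [d].
/i/ (between /d/ and /ɡ/): no rule targets it → [i].
Rule 1 applies to /ɡ/ (between /i/ and /e/: between two vowels) → [ɣ].
/e/ (between /ɡ/ and /d/): no rule targets it → [e].
/d/ (between /e/ and /i/) occurs between two vowels → [ð] by rule 1.
/i/ stays [i].
Rule 1 applies to /ɡ/ (between /i/ and /a/: between two vowels) → [ɣ].
/a/ (between /ɡ/ and /s/) is unaffected → [a].
/s/ stays [s].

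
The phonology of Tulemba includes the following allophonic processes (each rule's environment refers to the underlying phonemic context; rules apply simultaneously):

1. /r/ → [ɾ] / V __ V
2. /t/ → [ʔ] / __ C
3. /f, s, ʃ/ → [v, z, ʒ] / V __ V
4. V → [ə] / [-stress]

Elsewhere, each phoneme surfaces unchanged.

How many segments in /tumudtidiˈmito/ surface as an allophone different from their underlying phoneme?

Segments that undergo a rule: /u/ → [ə] (rule 4); /u/ → [ə] (rule 4); /i/ → [ə] (rule 4); /i/ → [ə] (rule 4); /o/ → [ə] (rule 4).
All other segments surface unchanged.

5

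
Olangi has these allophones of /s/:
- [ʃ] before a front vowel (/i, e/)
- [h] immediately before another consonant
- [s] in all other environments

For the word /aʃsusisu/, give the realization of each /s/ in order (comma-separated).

Occurrence 1 (position 3): no conditioning environment matches → elsewhere allophone [s].
Occurrence 2 (position 5): before a front vowel (/i, e/) → [ʃ].
Occurrence 3 (position 7): no conditioning environment matches → elsewhere allophone [s].

[s], [ʃ], [s]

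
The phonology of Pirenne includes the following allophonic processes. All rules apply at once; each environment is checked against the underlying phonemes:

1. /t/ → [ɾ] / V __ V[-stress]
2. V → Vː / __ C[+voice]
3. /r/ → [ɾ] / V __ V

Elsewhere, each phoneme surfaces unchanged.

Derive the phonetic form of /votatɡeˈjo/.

[voɾatɡeːˈjo]

/v/ stays [v].
/o/ (between /v/ and /t/) fails the environment for rule 2, so it stays [o].
/t/ — between /o/ and /a/, between a vowel and a following unstressed vowel — surfaces as [ɾ] (rule 1).
/a/ (between /t/ and /t/): rule 2 targets it, but not before a voiced consonant → unchanged [a].
/t/ (between /a/ and /ɡ/) fails the environment for rule 1, so it stays [t].
/ɡ/ (between /t/ and /e/) is unaffected → [ɡ].
/e/ meets the environment for rule 2 (before a voiced consonant) → [eː].
/j/ (between /e/ and /o/): no rule targets it → [j].
/o/ (word-final) fails the environment for rule 2, so it stays [o].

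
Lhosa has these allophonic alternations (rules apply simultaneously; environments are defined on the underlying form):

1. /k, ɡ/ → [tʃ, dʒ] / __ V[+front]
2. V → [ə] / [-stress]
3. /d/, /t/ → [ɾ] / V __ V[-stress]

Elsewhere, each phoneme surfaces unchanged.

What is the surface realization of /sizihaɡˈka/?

/s/ — not in any rule's target class → [s].
/i/ (between /s/ and /z/): in an unstressed syllable, so rule 2 applies → [ə].
/z/ stays [z].
/i/ meets the environment for rule 2 (in an unstressed syllable) → [ə].
/h/ stays [h].
Rule 2 applies to /a/ (between /h/ and /ɡ/: in an unstressed syllable) → [ə].
/ɡ/ (between /a/ and /k/) fails the environment for rule 1, so it stays [ɡ].
/k/ (between /ɡ/ and /a/) is in the target of rule 1 but the environment (before a front vowel) is not met → [k].
/a/ — word-final; rule 2 does not apply here → [a].

[səzəhəɡˈka]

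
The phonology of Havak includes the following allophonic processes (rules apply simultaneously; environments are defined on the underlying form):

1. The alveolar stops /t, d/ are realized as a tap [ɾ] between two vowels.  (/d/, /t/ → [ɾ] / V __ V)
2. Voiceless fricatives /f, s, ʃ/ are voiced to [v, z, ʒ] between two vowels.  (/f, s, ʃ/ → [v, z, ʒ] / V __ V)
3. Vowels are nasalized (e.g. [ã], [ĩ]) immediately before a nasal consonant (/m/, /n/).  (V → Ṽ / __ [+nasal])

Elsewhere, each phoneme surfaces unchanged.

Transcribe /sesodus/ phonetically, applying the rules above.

[sezoɾus]

/s/ (word-initial) is in the target of rule 2 but the environment (between two vowels) is not met → [s].
/e/ (between /s/ and /s/) is in the target of rule 3 but the environment (before a nasal consonant) is not met → [e].
/s/ (between /e/ and /o/): between two vowels, so rule 2 applies → [z].
/o/ (between /s/ and /d/) is in the target of rule 3 but the environment (before a nasal consonant) is not met → [o].
/d/ (between /o/ and /u/): between two vowels, so rule 1 applies → [ɾ].
/u/ (between /d/ and /s/) is in the target of rule 3 but the environment (before a nasal consonant) is not met → [u].
/s/ (word-final) fails the environment for rule 2, so it stays [s].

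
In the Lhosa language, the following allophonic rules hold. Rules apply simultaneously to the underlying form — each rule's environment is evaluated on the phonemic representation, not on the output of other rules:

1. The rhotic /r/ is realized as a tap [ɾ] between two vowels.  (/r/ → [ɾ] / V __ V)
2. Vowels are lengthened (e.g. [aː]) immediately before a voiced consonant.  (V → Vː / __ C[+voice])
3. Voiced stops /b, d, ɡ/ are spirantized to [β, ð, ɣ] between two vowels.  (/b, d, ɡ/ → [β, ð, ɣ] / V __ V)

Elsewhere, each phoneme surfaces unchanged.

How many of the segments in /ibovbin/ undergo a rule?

Segments that undergo a rule: /i/ → [iː] (rule 2); /b/ → [β] (rule 3); /o/ → [oː] (rule 2); /i/ → [iː] (rule 2).
All other segments surface unchanged.

4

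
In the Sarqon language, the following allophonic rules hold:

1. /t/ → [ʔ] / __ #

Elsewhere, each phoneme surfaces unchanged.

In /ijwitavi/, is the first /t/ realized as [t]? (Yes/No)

Yes

/t/ — between /i/ and /a/; rule 1 does not apply here → [t].
The actual realization is [t], which matches [t].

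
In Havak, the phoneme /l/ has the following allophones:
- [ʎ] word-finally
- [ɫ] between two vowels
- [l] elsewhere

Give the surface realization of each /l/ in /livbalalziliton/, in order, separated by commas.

Occurrence 1 (position 1): no conditioning environment matches → elsewhere allophone [l].
Occurrence 2 (position 6): between two vowels → [ɫ].
Occurrence 3 (position 8): no conditioning environment matches → elsewhere allophone [l].
Occurrence 4 (position 11): between two vowels → [ɫ].

[l], [ɫ], [l], [ɫ]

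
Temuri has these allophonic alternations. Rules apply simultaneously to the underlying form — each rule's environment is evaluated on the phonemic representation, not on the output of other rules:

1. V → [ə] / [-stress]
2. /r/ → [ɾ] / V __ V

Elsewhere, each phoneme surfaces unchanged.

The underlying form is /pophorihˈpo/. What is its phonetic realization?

[pəphəɾəhˈpo]

/p/ — not in any rule's target class → [p].
/o/ meets the environment for rule 1 (in an unstressed syllable) → [ə].
/p/ stays [p].
/h/ (between /p/ and /o/) is unaffected → [h].
/o/ — between /h/ and /r/, in an unstressed syllable — surfaces as [ə] (rule 1).
/r/ meets the environment for rule 2 (between two vowels) → [ɾ].
/i/ meets the environment for rule 1 (in an unstressed syllable) → [ə].
/h/ — not in any rule's target class → [h].
/p/ (between /h/ and /o/) is unaffected → [p].
/o/ (word-final) is in the target of rule 1 but the environment (in an unstressed syllable) is not met → [o].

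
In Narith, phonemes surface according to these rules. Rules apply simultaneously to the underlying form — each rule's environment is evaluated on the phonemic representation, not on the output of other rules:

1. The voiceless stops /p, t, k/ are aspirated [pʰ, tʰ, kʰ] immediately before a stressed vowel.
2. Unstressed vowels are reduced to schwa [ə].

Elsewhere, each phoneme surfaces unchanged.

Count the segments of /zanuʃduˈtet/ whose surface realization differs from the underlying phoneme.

Segments that undergo a rule: /a/ → [ə] (rule 2); /u/ → [ə] (rule 2); /u/ → [ə] (rule 2); /t/ → [tʰ] (rule 1).
All other segments surface unchanged.

4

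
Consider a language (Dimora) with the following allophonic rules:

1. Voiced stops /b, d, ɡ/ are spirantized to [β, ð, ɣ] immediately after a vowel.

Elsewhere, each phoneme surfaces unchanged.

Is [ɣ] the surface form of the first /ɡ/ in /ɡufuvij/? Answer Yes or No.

/ɡ/ (word-initial): rule 1 targets it, but not immediately after a vowel → unchanged [ɡ].
The actual realization is [ɡ], not [ɣ].

No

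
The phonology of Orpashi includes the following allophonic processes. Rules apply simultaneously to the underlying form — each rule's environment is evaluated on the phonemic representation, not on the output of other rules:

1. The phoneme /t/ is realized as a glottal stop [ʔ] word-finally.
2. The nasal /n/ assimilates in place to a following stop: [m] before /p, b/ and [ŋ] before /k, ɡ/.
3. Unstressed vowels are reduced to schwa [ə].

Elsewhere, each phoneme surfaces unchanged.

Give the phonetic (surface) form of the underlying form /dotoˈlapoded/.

[dətəˈlapədəd]

/d/ (word-initial) is unaffected → [d].
/o/ — between /d/ and /t/, in an unstressed syllable — surfaces as [ə] (rule 3).
/t/ (between /o/ and /o/) fails the environment for rule 1, so it stays [t].
/o/ — between /t/ and /l/, in an unstressed syllable — surfaces as [ə] (rule 3).
/l/ (between /o/ and /a/): no rule targets it → [l].
/a/ (between /l/ and /p/): rule 3 targets it, but not in an unstressed syllable → unchanged [a].
/p/ stays [p].
/o/ (between /p/ and /d/): in an unstressed syllable, so rule 3 applies → [ə].
/d/ stays [d].
/e/ (between /d/ and /d/) occurs in an unstressed syllable → [ə] by rule 3.
/d/ stays [d].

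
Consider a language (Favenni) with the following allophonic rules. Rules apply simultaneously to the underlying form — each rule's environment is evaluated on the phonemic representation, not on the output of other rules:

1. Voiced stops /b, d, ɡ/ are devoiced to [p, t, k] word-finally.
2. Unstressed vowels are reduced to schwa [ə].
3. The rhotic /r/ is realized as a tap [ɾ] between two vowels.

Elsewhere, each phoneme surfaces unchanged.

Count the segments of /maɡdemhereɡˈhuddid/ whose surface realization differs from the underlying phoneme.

Segments that undergo a rule: /a/ → [ə] (rule 2); /e/ → [ə] (rule 2); /e/ → [ə] (rule 2); /r/ → [ɾ] (rule 3); /e/ → [ə] (rule 2); /i/ → [ə] (rule 2); /d/ → [t] (rule 1).
All other segments surface unchanged.

7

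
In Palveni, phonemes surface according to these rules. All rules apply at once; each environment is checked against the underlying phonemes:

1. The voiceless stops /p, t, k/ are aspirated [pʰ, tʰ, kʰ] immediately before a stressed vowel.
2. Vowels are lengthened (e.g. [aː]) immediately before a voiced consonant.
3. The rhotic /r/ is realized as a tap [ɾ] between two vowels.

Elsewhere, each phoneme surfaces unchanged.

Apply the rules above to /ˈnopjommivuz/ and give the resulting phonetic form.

/n/ — not in any rule's target class → [n].
/o/ (between /n/ and /p/) fails the environment for rule 2, so it stays [o].
/p/ (between /o/ and /j/) fails the environment for rule 1, so it stays [p].
/j/ (between /p/ and /o/): no rule targets it → [j].
/o/ meets the environment for rule 2 (before a voiced consonant) → [oː].
/m/ (between /o/ and /m/): no rule targets it → [m].
/m/ (between /m/ and /i/): no rule targets it → [m].
Rule 2 applies to /i/ (between /m/ and /v/: before a voiced consonant) → [iː].
/v/ — not in any rule's target class → [v].
Rule 2 applies to /u/ (between /v/ and /z/: before a voiced consonant) → [uː].
/z/ — not in any rule's target class → [z].

[ˈnopjoːmmiːvuːz]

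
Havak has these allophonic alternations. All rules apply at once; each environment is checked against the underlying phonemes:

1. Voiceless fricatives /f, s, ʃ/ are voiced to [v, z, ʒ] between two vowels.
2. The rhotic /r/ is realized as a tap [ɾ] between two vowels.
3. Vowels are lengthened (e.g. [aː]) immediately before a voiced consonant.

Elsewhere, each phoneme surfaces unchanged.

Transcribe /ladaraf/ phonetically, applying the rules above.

/l/ (word-initial) is unaffected → [l].
Rule 3 applies to /a/ (between /l/ and /d/: before a voiced consonant) → [aː].
/d/ stays [d].
/a/ — between /d/ and /r/, before a voiced consonant — surfaces as [aː] (rule 3).
/r/ (between /a/ and /a/): between two vowels, so rule 2 applies → [ɾ].
/a/ (between /r/ and /f/): rule 3 targets it, but not before a voiced consonant → unchanged [a].
/f/ (word-final): rule 1 targets it, but not between two vowels → unchanged [f].

[laːdaːɾaf]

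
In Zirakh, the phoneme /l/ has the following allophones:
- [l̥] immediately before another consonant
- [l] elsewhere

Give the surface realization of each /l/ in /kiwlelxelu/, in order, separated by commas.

[l], [l̥], [l]

Occurrence 1 (position 4): no conditioning environment matches → elsewhere allophone [l].
Occurrence 2 (position 6): immediately before another consonant → [l̥].
Occurrence 3 (position 9): no conditioning environment matches → elsewhere allophone [l].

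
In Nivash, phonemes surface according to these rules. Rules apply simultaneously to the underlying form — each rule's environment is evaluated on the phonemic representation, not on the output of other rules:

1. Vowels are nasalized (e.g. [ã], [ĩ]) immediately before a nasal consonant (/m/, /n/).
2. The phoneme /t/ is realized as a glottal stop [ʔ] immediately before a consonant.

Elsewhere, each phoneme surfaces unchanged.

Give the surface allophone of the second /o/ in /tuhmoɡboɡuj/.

/o/ — between /b/ and /ɡ/; rule 1 does not apply here → [o].

[o]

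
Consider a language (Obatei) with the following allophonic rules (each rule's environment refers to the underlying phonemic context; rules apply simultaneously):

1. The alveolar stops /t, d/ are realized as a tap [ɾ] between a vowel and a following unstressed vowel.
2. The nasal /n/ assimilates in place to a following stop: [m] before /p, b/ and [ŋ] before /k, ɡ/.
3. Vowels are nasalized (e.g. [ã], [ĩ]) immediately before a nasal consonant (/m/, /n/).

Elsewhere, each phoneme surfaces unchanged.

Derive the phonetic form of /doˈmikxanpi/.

/d/ (word-initial) is in the target of rule 1 but the environment (between a vowel and a following unstressed vowel) is not met → [d].
/o/ — between /d/ and /m/, before a nasal consonant — surfaces as [õ] (rule 3).
/i/ (between /m/ and /k/) fails the environment for rule 3, so it stays [i].
Rule 3 applies to /a/ (between /x/ and /n/: before a nasal consonant) → [ã].
/n/ meets the environment for rule 2 (before a labial or velar stop) → [m].
/i/ (word-final): rule 3 targets it, but not before a nasal consonant → unchanged [i].

[dõˈmikxãmpi]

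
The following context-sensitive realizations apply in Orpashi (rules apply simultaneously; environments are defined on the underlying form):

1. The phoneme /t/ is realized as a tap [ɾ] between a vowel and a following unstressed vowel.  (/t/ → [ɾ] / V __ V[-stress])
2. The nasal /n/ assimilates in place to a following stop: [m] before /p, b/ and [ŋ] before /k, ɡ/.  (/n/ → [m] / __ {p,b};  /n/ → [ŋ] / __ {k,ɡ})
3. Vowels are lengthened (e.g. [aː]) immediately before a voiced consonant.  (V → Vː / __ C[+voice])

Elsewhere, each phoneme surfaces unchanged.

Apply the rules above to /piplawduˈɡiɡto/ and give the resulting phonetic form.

[piplaːwduːˈɡiːɡto]

/p/ — not in any rule's target class → [p].
/i/ — between /p/ and /p/; rule 3 does not apply here → [i].
/p/ stays [p].
/l/ — not in any rule's target class → [l].
Rule 3 applies to /a/ (between /l/ and /w/: before a voiced consonant) → [aː].
/w/ stays [w].
/d/ — not in any rule's target class → [d].
/u/ (between /d/ and /ɡ/) occurs before a voiced consonant → [uː] by rule 3.
/ɡ/ — not in any rule's target class → [ɡ].
/i/ (between /ɡ/ and /ɡ/): before a voiced consonant, so rule 3 applies → [iː].
/ɡ/ (between /i/ and /t/) is unaffected → [ɡ].
/t/ (between /ɡ/ and /o/) is in the target of rule 1 but the environment (between a vowel and a following unstressed vowel) is not met → [t].
/o/ (word-final) fails the environment for rule 3, so it stays [o].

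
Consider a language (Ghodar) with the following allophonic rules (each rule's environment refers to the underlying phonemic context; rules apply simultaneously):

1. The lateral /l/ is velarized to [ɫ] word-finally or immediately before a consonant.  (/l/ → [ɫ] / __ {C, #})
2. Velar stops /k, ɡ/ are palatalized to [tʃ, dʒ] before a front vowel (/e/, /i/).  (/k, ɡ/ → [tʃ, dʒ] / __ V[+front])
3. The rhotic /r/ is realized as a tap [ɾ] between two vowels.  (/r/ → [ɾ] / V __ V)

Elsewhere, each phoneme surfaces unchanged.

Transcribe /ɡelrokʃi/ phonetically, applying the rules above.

Rule 2 applies to /ɡ/ (word-initial: before a front vowel) → [dʒ].
/e/ (between /ɡ/ and /l/): no rule targets it → [e].
/l/ (between /e/ and /r/) occurs word-finally or immediately before a consonant → [ɫ] by rule 1.
/r/ (between /l/ and /o/) is in the target of rule 3 but the environment (between two vowels) is not met → [r].
/o/ (between /r/ and /k/) is unaffected → [o].
/k/ (between /o/ and /ʃ/) is in the target of rule 2 but the environment (before a front vowel) is not met → [k].
/ʃ/ (between /k/ and /i/) is unaffected → [ʃ].
/i/ (word-final) is unaffected → [i].

[dʒeɫrokʃi]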